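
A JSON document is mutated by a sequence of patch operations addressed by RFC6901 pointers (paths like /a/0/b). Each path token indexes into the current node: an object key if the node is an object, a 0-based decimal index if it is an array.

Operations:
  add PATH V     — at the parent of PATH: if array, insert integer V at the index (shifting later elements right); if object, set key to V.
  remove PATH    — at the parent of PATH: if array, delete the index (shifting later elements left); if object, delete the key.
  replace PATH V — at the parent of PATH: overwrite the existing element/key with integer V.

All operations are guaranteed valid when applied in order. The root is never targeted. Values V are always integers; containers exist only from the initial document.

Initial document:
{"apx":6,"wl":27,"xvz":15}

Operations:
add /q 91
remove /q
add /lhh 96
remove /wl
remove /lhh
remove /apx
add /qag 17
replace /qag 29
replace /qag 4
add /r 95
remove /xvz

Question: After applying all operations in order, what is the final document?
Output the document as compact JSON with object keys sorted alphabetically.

After op 1 (add /q 91): {"apx":6,"q":91,"wl":27,"xvz":15}
After op 2 (remove /q): {"apx":6,"wl":27,"xvz":15}
After op 3 (add /lhh 96): {"apx":6,"lhh":96,"wl":27,"xvz":15}
After op 4 (remove /wl): {"apx":6,"lhh":96,"xvz":15}
After op 5 (remove /lhh): {"apx":6,"xvz":15}
After op 6 (remove /apx): {"xvz":15}
After op 7 (add /qag 17): {"qag":17,"xvz":15}
After op 8 (replace /qag 29): {"qag":29,"xvz":15}
After op 9 (replace /qag 4): {"qag":4,"xvz":15}
After op 10 (add /r 95): {"qag":4,"r":95,"xvz":15}
After op 11 (remove /xvz): {"qag":4,"r":95}

Answer: {"qag":4,"r":95}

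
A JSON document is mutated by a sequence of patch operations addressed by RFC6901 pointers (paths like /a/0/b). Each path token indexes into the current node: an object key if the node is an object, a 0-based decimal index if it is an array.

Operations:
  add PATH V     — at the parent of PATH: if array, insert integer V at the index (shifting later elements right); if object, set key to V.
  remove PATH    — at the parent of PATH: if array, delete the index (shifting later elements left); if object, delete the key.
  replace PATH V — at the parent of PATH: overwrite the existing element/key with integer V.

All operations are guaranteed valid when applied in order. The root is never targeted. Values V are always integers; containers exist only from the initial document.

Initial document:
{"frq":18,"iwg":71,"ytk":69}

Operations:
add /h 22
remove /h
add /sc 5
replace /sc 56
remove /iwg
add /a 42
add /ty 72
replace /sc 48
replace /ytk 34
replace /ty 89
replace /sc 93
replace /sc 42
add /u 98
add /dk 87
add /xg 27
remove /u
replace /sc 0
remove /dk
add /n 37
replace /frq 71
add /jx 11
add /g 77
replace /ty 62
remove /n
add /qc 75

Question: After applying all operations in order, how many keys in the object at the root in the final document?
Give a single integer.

After op 1 (add /h 22): {"frq":18,"h":22,"iwg":71,"ytk":69}
After op 2 (remove /h): {"frq":18,"iwg":71,"ytk":69}
After op 3 (add /sc 5): {"frq":18,"iwg":71,"sc":5,"ytk":69}
After op 4 (replace /sc 56): {"frq":18,"iwg":71,"sc":56,"ytk":69}
After op 5 (remove /iwg): {"frq":18,"sc":56,"ytk":69}
After op 6 (add /a 42): {"a":42,"frq":18,"sc":56,"ytk":69}
After op 7 (add /ty 72): {"a":42,"frq":18,"sc":56,"ty":72,"ytk":69}
After op 8 (replace /sc 48): {"a":42,"frq":18,"sc":48,"ty":72,"ytk":69}
After op 9 (replace /ytk 34): {"a":42,"frq":18,"sc":48,"ty":72,"ytk":34}
After op 10 (replace /ty 89): {"a":42,"frq":18,"sc":48,"ty":89,"ytk":34}
After op 11 (replace /sc 93): {"a":42,"frq":18,"sc":93,"ty":89,"ytk":34}
After op 12 (replace /sc 42): {"a":42,"frq":18,"sc":42,"ty":89,"ytk":34}
After op 13 (add /u 98): {"a":42,"frq":18,"sc":42,"ty":89,"u":98,"ytk":34}
After op 14 (add /dk 87): {"a":42,"dk":87,"frq":18,"sc":42,"ty":89,"u":98,"ytk":34}
After op 15 (add /xg 27): {"a":42,"dk":87,"frq":18,"sc":42,"ty":89,"u":98,"xg":27,"ytk":34}
After op 16 (remove /u): {"a":42,"dk":87,"frq":18,"sc":42,"ty":89,"xg":27,"ytk":34}
After op 17 (replace /sc 0): {"a":42,"dk":87,"frq":18,"sc":0,"ty":89,"xg":27,"ytk":34}
After op 18 (remove /dk): {"a":42,"frq":18,"sc":0,"ty":89,"xg":27,"ytk":34}
After op 19 (add /n 37): {"a":42,"frq":18,"n":37,"sc":0,"ty":89,"xg":27,"ytk":34}
After op 20 (replace /frq 71): {"a":42,"frq":71,"n":37,"sc":0,"ty":89,"xg":27,"ytk":34}
After op 21 (add /jx 11): {"a":42,"frq":71,"jx":11,"n":37,"sc":0,"ty":89,"xg":27,"ytk":34}
After op 22 (add /g 77): {"a":42,"frq":71,"g":77,"jx":11,"n":37,"sc":0,"ty":89,"xg":27,"ytk":34}
After op 23 (replace /ty 62): {"a":42,"frq":71,"g":77,"jx":11,"n":37,"sc":0,"ty":62,"xg":27,"ytk":34}
After op 24 (remove /n): {"a":42,"frq":71,"g":77,"jx":11,"sc":0,"ty":62,"xg":27,"ytk":34}
After op 25 (add /qc 75): {"a":42,"frq":71,"g":77,"jx":11,"qc":75,"sc":0,"ty":62,"xg":27,"ytk":34}
Size at the root: 9

Answer: 9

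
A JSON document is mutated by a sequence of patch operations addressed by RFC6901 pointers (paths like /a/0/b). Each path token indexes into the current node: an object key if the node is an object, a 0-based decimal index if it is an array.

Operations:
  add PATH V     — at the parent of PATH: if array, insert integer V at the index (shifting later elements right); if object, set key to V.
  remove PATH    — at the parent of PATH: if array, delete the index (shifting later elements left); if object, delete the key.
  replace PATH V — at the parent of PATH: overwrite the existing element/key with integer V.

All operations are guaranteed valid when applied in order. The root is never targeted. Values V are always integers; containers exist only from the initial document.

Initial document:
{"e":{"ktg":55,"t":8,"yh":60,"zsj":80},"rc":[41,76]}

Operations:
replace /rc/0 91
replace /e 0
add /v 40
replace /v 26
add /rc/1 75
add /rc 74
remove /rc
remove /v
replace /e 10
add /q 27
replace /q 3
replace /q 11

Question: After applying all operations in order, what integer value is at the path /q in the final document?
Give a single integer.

After op 1 (replace /rc/0 91): {"e":{"ktg":55,"t":8,"yh":60,"zsj":80},"rc":[91,76]}
After op 2 (replace /e 0): {"e":0,"rc":[91,76]}
After op 3 (add /v 40): {"e":0,"rc":[91,76],"v":40}
After op 4 (replace /v 26): {"e":0,"rc":[91,76],"v":26}
After op 5 (add /rc/1 75): {"e":0,"rc":[91,75,76],"v":26}
After op 6 (add /rc 74): {"e":0,"rc":74,"v":26}
After op 7 (remove /rc): {"e":0,"v":26}
After op 8 (remove /v): {"e":0}
After op 9 (replace /e 10): {"e":10}
After op 10 (add /q 27): {"e":10,"q":27}
After op 11 (replace /q 3): {"e":10,"q":3}
After op 12 (replace /q 11): {"e":10,"q":11}
Value at /q: 11

Answer: 11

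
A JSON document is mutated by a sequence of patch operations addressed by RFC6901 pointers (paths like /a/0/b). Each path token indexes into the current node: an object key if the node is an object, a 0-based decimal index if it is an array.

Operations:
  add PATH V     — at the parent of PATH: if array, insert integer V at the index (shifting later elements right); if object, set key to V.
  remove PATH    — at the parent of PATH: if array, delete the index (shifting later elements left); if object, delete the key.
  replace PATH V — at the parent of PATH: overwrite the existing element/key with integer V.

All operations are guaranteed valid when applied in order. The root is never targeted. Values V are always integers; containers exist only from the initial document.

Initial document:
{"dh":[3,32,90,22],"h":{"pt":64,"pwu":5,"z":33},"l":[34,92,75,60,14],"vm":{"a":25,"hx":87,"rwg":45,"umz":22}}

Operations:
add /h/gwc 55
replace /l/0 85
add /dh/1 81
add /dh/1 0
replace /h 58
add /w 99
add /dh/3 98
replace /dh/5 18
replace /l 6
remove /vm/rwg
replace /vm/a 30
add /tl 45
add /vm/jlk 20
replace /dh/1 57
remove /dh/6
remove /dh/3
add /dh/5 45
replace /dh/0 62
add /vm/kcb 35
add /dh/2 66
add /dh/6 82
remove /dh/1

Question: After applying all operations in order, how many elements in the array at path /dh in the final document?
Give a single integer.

After op 1 (add /h/gwc 55): {"dh":[3,32,90,22],"h":{"gwc":55,"pt":64,"pwu":5,"z":33},"l":[34,92,75,60,14],"vm":{"a":25,"hx":87,"rwg":45,"umz":22}}
After op 2 (replace /l/0 85): {"dh":[3,32,90,22],"h":{"gwc":55,"pt":64,"pwu":5,"z":33},"l":[85,92,75,60,14],"vm":{"a":25,"hx":87,"rwg":45,"umz":22}}
After op 3 (add /dh/1 81): {"dh":[3,81,32,90,22],"h":{"gwc":55,"pt":64,"pwu":5,"z":33},"l":[85,92,75,60,14],"vm":{"a":25,"hx":87,"rwg":45,"umz":22}}
After op 4 (add /dh/1 0): {"dh":[3,0,81,32,90,22],"h":{"gwc":55,"pt":64,"pwu":5,"z":33},"l":[85,92,75,60,14],"vm":{"a":25,"hx":87,"rwg":45,"umz":22}}
After op 5 (replace /h 58): {"dh":[3,0,81,32,90,22],"h":58,"l":[85,92,75,60,14],"vm":{"a":25,"hx":87,"rwg":45,"umz":22}}
After op 6 (add /w 99): {"dh":[3,0,81,32,90,22],"h":58,"l":[85,92,75,60,14],"vm":{"a":25,"hx":87,"rwg":45,"umz":22},"w":99}
After op 7 (add /dh/3 98): {"dh":[3,0,81,98,32,90,22],"h":58,"l":[85,92,75,60,14],"vm":{"a":25,"hx":87,"rwg":45,"umz":22},"w":99}
After op 8 (replace /dh/5 18): {"dh":[3,0,81,98,32,18,22],"h":58,"l":[85,92,75,60,14],"vm":{"a":25,"hx":87,"rwg":45,"umz":22},"w":99}
After op 9 (replace /l 6): {"dh":[3,0,81,98,32,18,22],"h":58,"l":6,"vm":{"a":25,"hx":87,"rwg":45,"umz":22},"w":99}
After op 10 (remove /vm/rwg): {"dh":[3,0,81,98,32,18,22],"h":58,"l":6,"vm":{"a":25,"hx":87,"umz":22},"w":99}
After op 11 (replace /vm/a 30): {"dh":[3,0,81,98,32,18,22],"h":58,"l":6,"vm":{"a":30,"hx":87,"umz":22},"w":99}
After op 12 (add /tl 45): {"dh":[3,0,81,98,32,18,22],"h":58,"l":6,"tl":45,"vm":{"a":30,"hx":87,"umz":22},"w":99}
After op 13 (add /vm/jlk 20): {"dh":[3,0,81,98,32,18,22],"h":58,"l":6,"tl":45,"vm":{"a":30,"hx":87,"jlk":20,"umz":22},"w":99}
After op 14 (replace /dh/1 57): {"dh":[3,57,81,98,32,18,22],"h":58,"l":6,"tl":45,"vm":{"a":30,"hx":87,"jlk":20,"umz":22},"w":99}
After op 15 (remove /dh/6): {"dh":[3,57,81,98,32,18],"h":58,"l":6,"tl":45,"vm":{"a":30,"hx":87,"jlk":20,"umz":22},"w":99}
After op 16 (remove /dh/3): {"dh":[3,57,81,32,18],"h":58,"l":6,"tl":45,"vm":{"a":30,"hx":87,"jlk":20,"umz":22},"w":99}
After op 17 (add /dh/5 45): {"dh":[3,57,81,32,18,45],"h":58,"l":6,"tl":45,"vm":{"a":30,"hx":87,"jlk":20,"umz":22},"w":99}
After op 18 (replace /dh/0 62): {"dh":[62,57,81,32,18,45],"h":58,"l":6,"tl":45,"vm":{"a":30,"hx":87,"jlk":20,"umz":22},"w":99}
After op 19 (add /vm/kcb 35): {"dh":[62,57,81,32,18,45],"h":58,"l":6,"tl":45,"vm":{"a":30,"hx":87,"jlk":20,"kcb":35,"umz":22},"w":99}
After op 20 (add /dh/2 66): {"dh":[62,57,66,81,32,18,45],"h":58,"l":6,"tl":45,"vm":{"a":30,"hx":87,"jlk":20,"kcb":35,"umz":22},"w":99}
After op 21 (add /dh/6 82): {"dh":[62,57,66,81,32,18,82,45],"h":58,"l":6,"tl":45,"vm":{"a":30,"hx":87,"jlk":20,"kcb":35,"umz":22},"w":99}
After op 22 (remove /dh/1): {"dh":[62,66,81,32,18,82,45],"h":58,"l":6,"tl":45,"vm":{"a":30,"hx":87,"jlk":20,"kcb":35,"umz":22},"w":99}
Size at path /dh: 7

Answer: 7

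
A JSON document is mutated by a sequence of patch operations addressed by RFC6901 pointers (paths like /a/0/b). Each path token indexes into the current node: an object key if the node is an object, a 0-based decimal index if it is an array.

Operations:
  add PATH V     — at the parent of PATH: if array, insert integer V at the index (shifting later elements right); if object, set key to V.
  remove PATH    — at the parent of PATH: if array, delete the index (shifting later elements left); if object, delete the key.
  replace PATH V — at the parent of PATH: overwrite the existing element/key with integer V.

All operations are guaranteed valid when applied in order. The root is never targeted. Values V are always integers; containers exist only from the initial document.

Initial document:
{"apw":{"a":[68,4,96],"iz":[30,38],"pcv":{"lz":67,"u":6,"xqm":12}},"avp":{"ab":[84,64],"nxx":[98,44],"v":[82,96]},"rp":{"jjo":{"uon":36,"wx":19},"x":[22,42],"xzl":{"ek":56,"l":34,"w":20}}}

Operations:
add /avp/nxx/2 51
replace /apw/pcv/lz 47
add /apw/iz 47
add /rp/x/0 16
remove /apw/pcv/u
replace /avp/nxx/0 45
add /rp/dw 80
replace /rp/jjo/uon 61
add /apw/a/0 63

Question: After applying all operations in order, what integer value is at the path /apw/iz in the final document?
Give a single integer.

Answer: 47

Derivation:
After op 1 (add /avp/nxx/2 51): {"apw":{"a":[68,4,96],"iz":[30,38],"pcv":{"lz":67,"u":6,"xqm":12}},"avp":{"ab":[84,64],"nxx":[98,44,51],"v":[82,96]},"rp":{"jjo":{"uon":36,"wx":19},"x":[22,42],"xzl":{"ek":56,"l":34,"w":20}}}
After op 2 (replace /apw/pcv/lz 47): {"apw":{"a":[68,4,96],"iz":[30,38],"pcv":{"lz":47,"u":6,"xqm":12}},"avp":{"ab":[84,64],"nxx":[98,44,51],"v":[82,96]},"rp":{"jjo":{"uon":36,"wx":19},"x":[22,42],"xzl":{"ek":56,"l":34,"w":20}}}
After op 3 (add /apw/iz 47): {"apw":{"a":[68,4,96],"iz":47,"pcv":{"lz":47,"u":6,"xqm":12}},"avp":{"ab":[84,64],"nxx":[98,44,51],"v":[82,96]},"rp":{"jjo":{"uon":36,"wx":19},"x":[22,42],"xzl":{"ek":56,"l":34,"w":20}}}
After op 4 (add /rp/x/0 16): {"apw":{"a":[68,4,96],"iz":47,"pcv":{"lz":47,"u":6,"xqm":12}},"avp":{"ab":[84,64],"nxx":[98,44,51],"v":[82,96]},"rp":{"jjo":{"uon":36,"wx":19},"x":[16,22,42],"xzl":{"ek":56,"l":34,"w":20}}}
After op 5 (remove /apw/pcv/u): {"apw":{"a":[68,4,96],"iz":47,"pcv":{"lz":47,"xqm":12}},"avp":{"ab":[84,64],"nxx":[98,44,51],"v":[82,96]},"rp":{"jjo":{"uon":36,"wx":19},"x":[16,22,42],"xzl":{"ek":56,"l":34,"w":20}}}
After op 6 (replace /avp/nxx/0 45): {"apw":{"a":[68,4,96],"iz":47,"pcv":{"lz":47,"xqm":12}},"avp":{"ab":[84,64],"nxx":[45,44,51],"v":[82,96]},"rp":{"jjo":{"uon":36,"wx":19},"x":[16,22,42],"xzl":{"ek":56,"l":34,"w":20}}}
After op 7 (add /rp/dw 80): {"apw":{"a":[68,4,96],"iz":47,"pcv":{"lz":47,"xqm":12}},"avp":{"ab":[84,64],"nxx":[45,44,51],"v":[82,96]},"rp":{"dw":80,"jjo":{"uon":36,"wx":19},"x":[16,22,42],"xzl":{"ek":56,"l":34,"w":20}}}
After op 8 (replace /rp/jjo/uon 61): {"apw":{"a":[68,4,96],"iz":47,"pcv":{"lz":47,"xqm":12}},"avp":{"ab":[84,64],"nxx":[45,44,51],"v":[82,96]},"rp":{"dw":80,"jjo":{"uon":61,"wx":19},"x":[16,22,42],"xzl":{"ek":56,"l":34,"w":20}}}
After op 9 (add /apw/a/0 63): {"apw":{"a":[63,68,4,96],"iz":47,"pcv":{"lz":47,"xqm":12}},"avp":{"ab":[84,64],"nxx":[45,44,51],"v":[82,96]},"rp":{"dw":80,"jjo":{"uon":61,"wx":19},"x":[16,22,42],"xzl":{"ek":56,"l":34,"w":20}}}
Value at /apw/iz: 47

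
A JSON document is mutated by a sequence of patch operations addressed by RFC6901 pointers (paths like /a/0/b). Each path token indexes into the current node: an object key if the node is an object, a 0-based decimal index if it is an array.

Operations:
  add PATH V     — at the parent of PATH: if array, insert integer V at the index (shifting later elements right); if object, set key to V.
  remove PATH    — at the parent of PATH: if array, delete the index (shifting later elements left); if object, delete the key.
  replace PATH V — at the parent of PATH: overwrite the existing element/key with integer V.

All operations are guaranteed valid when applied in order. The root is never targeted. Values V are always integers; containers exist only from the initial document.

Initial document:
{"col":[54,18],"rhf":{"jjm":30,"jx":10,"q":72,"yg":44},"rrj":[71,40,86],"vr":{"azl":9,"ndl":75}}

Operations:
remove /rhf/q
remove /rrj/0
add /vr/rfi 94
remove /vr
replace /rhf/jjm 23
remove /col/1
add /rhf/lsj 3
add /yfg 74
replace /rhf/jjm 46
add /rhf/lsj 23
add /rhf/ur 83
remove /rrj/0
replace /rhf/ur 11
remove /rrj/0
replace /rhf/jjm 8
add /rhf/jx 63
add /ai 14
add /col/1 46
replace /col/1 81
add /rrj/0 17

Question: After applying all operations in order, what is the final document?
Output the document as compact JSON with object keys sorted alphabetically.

Answer: {"ai":14,"col":[54,81],"rhf":{"jjm":8,"jx":63,"lsj":23,"ur":11,"yg":44},"rrj":[17],"yfg":74}

Derivation:
After op 1 (remove /rhf/q): {"col":[54,18],"rhf":{"jjm":30,"jx":10,"yg":44},"rrj":[71,40,86],"vr":{"azl":9,"ndl":75}}
After op 2 (remove /rrj/0): {"col":[54,18],"rhf":{"jjm":30,"jx":10,"yg":44},"rrj":[40,86],"vr":{"azl":9,"ndl":75}}
After op 3 (add /vr/rfi 94): {"col":[54,18],"rhf":{"jjm":30,"jx":10,"yg":44},"rrj":[40,86],"vr":{"azl":9,"ndl":75,"rfi":94}}
After op 4 (remove /vr): {"col":[54,18],"rhf":{"jjm":30,"jx":10,"yg":44},"rrj":[40,86]}
After op 5 (replace /rhf/jjm 23): {"col":[54,18],"rhf":{"jjm":23,"jx":10,"yg":44},"rrj":[40,86]}
After op 6 (remove /col/1): {"col":[54],"rhf":{"jjm":23,"jx":10,"yg":44},"rrj":[40,86]}
After op 7 (add /rhf/lsj 3): {"col":[54],"rhf":{"jjm":23,"jx":10,"lsj":3,"yg":44},"rrj":[40,86]}
After op 8 (add /yfg 74): {"col":[54],"rhf":{"jjm":23,"jx":10,"lsj":3,"yg":44},"rrj":[40,86],"yfg":74}
After op 9 (replace /rhf/jjm 46): {"col":[54],"rhf":{"jjm":46,"jx":10,"lsj":3,"yg":44},"rrj":[40,86],"yfg":74}
After op 10 (add /rhf/lsj 23): {"col":[54],"rhf":{"jjm":46,"jx":10,"lsj":23,"yg":44},"rrj":[40,86],"yfg":74}
After op 11 (add /rhf/ur 83): {"col":[54],"rhf":{"jjm":46,"jx":10,"lsj":23,"ur":83,"yg":44},"rrj":[40,86],"yfg":74}
After op 12 (remove /rrj/0): {"col":[54],"rhf":{"jjm":46,"jx":10,"lsj":23,"ur":83,"yg":44},"rrj":[86],"yfg":74}
After op 13 (replace /rhf/ur 11): {"col":[54],"rhf":{"jjm":46,"jx":10,"lsj":23,"ur":11,"yg":44},"rrj":[86],"yfg":74}
After op 14 (remove /rrj/0): {"col":[54],"rhf":{"jjm":46,"jx":10,"lsj":23,"ur":11,"yg":44},"rrj":[],"yfg":74}
After op 15 (replace /rhf/jjm 8): {"col":[54],"rhf":{"jjm":8,"jx":10,"lsj":23,"ur":11,"yg":44},"rrj":[],"yfg":74}
After op 16 (add /rhf/jx 63): {"col":[54],"rhf":{"jjm":8,"jx":63,"lsj":23,"ur":11,"yg":44},"rrj":[],"yfg":74}
After op 17 (add /ai 14): {"ai":14,"col":[54],"rhf":{"jjm":8,"jx":63,"lsj":23,"ur":11,"yg":44},"rrj":[],"yfg":74}
After op 18 (add /col/1 46): {"ai":14,"col":[54,46],"rhf":{"jjm":8,"jx":63,"lsj":23,"ur":11,"yg":44},"rrj":[],"yfg":74}
After op 19 (replace /col/1 81): {"ai":14,"col":[54,81],"rhf":{"jjm":8,"jx":63,"lsj":23,"ur":11,"yg":44},"rrj":[],"yfg":74}
After op 20 (add /rrj/0 17): {"ai":14,"col":[54,81],"rhf":{"jjm":8,"jx":63,"lsj":23,"ur":11,"yg":44},"rrj":[17],"yfg":74}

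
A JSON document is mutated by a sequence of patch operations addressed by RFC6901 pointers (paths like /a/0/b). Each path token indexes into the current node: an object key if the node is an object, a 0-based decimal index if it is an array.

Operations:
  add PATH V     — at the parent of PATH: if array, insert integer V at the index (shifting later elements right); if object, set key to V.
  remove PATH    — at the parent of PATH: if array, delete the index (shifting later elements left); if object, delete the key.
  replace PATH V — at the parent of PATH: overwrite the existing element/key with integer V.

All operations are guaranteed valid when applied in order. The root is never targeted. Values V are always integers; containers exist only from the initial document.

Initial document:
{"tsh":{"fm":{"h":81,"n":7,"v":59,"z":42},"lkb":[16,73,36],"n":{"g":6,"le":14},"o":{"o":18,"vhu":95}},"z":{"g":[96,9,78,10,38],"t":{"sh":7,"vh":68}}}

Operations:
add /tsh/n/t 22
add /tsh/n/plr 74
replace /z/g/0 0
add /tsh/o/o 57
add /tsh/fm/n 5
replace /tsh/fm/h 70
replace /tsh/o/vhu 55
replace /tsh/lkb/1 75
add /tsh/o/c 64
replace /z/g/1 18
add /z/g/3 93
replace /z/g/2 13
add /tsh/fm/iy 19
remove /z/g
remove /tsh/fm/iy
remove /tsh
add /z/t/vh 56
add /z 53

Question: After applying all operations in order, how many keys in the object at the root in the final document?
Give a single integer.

After op 1 (add /tsh/n/t 22): {"tsh":{"fm":{"h":81,"n":7,"v":59,"z":42},"lkb":[16,73,36],"n":{"g":6,"le":14,"t":22},"o":{"o":18,"vhu":95}},"z":{"g":[96,9,78,10,38],"t":{"sh":7,"vh":68}}}
After op 2 (add /tsh/n/plr 74): {"tsh":{"fm":{"h":81,"n":7,"v":59,"z":42},"lkb":[16,73,36],"n":{"g":6,"le":14,"plr":74,"t":22},"o":{"o":18,"vhu":95}},"z":{"g":[96,9,78,10,38],"t":{"sh":7,"vh":68}}}
After op 3 (replace /z/g/0 0): {"tsh":{"fm":{"h":81,"n":7,"v":59,"z":42},"lkb":[16,73,36],"n":{"g":6,"le":14,"plr":74,"t":22},"o":{"o":18,"vhu":95}},"z":{"g":[0,9,78,10,38],"t":{"sh":7,"vh":68}}}
After op 4 (add /tsh/o/o 57): {"tsh":{"fm":{"h":81,"n":7,"v":59,"z":42},"lkb":[16,73,36],"n":{"g":6,"le":14,"plr":74,"t":22},"o":{"o":57,"vhu":95}},"z":{"g":[0,9,78,10,38],"t":{"sh":7,"vh":68}}}
After op 5 (add /tsh/fm/n 5): {"tsh":{"fm":{"h":81,"n":5,"v":59,"z":42},"lkb":[16,73,36],"n":{"g":6,"le":14,"plr":74,"t":22},"o":{"o":57,"vhu":95}},"z":{"g":[0,9,78,10,38],"t":{"sh":7,"vh":68}}}
After op 6 (replace /tsh/fm/h 70): {"tsh":{"fm":{"h":70,"n":5,"v":59,"z":42},"lkb":[16,73,36],"n":{"g":6,"le":14,"plr":74,"t":22},"o":{"o":57,"vhu":95}},"z":{"g":[0,9,78,10,38],"t":{"sh":7,"vh":68}}}
After op 7 (replace /tsh/o/vhu 55): {"tsh":{"fm":{"h":70,"n":5,"v":59,"z":42},"lkb":[16,73,36],"n":{"g":6,"le":14,"plr":74,"t":22},"o":{"o":57,"vhu":55}},"z":{"g":[0,9,78,10,38],"t":{"sh":7,"vh":68}}}
After op 8 (replace /tsh/lkb/1 75): {"tsh":{"fm":{"h":70,"n":5,"v":59,"z":42},"lkb":[16,75,36],"n":{"g":6,"le":14,"plr":74,"t":22},"o":{"o":57,"vhu":55}},"z":{"g":[0,9,78,10,38],"t":{"sh":7,"vh":68}}}
After op 9 (add /tsh/o/c 64): {"tsh":{"fm":{"h":70,"n":5,"v":59,"z":42},"lkb":[16,75,36],"n":{"g":6,"le":14,"plr":74,"t":22},"o":{"c":64,"o":57,"vhu":55}},"z":{"g":[0,9,78,10,38],"t":{"sh":7,"vh":68}}}
After op 10 (replace /z/g/1 18): {"tsh":{"fm":{"h":70,"n":5,"v":59,"z":42},"lkb":[16,75,36],"n":{"g":6,"le":14,"plr":74,"t":22},"o":{"c":64,"o":57,"vhu":55}},"z":{"g":[0,18,78,10,38],"t":{"sh":7,"vh":68}}}
After op 11 (add /z/g/3 93): {"tsh":{"fm":{"h":70,"n":5,"v":59,"z":42},"lkb":[16,75,36],"n":{"g":6,"le":14,"plr":74,"t":22},"o":{"c":64,"o":57,"vhu":55}},"z":{"g":[0,18,78,93,10,38],"t":{"sh":7,"vh":68}}}
After op 12 (replace /z/g/2 13): {"tsh":{"fm":{"h":70,"n":5,"v":59,"z":42},"lkb":[16,75,36],"n":{"g":6,"le":14,"plr":74,"t":22},"o":{"c":64,"o":57,"vhu":55}},"z":{"g":[0,18,13,93,10,38],"t":{"sh":7,"vh":68}}}
After op 13 (add /tsh/fm/iy 19): {"tsh":{"fm":{"h":70,"iy":19,"n":5,"v":59,"z":42},"lkb":[16,75,36],"n":{"g":6,"le":14,"plr":74,"t":22},"o":{"c":64,"o":57,"vhu":55}},"z":{"g":[0,18,13,93,10,38],"t":{"sh":7,"vh":68}}}
After op 14 (remove /z/g): {"tsh":{"fm":{"h":70,"iy":19,"n":5,"v":59,"z":42},"lkb":[16,75,36],"n":{"g":6,"le":14,"plr":74,"t":22},"o":{"c":64,"o":57,"vhu":55}},"z":{"t":{"sh":7,"vh":68}}}
After op 15 (remove /tsh/fm/iy): {"tsh":{"fm":{"h":70,"n":5,"v":59,"z":42},"lkb":[16,75,36],"n":{"g":6,"le":14,"plr":74,"t":22},"o":{"c":64,"o":57,"vhu":55}},"z":{"t":{"sh":7,"vh":68}}}
After op 16 (remove /tsh): {"z":{"t":{"sh":7,"vh":68}}}
After op 17 (add /z/t/vh 56): {"z":{"t":{"sh":7,"vh":56}}}
After op 18 (add /z 53): {"z":53}
Size at the root: 1

Answer: 1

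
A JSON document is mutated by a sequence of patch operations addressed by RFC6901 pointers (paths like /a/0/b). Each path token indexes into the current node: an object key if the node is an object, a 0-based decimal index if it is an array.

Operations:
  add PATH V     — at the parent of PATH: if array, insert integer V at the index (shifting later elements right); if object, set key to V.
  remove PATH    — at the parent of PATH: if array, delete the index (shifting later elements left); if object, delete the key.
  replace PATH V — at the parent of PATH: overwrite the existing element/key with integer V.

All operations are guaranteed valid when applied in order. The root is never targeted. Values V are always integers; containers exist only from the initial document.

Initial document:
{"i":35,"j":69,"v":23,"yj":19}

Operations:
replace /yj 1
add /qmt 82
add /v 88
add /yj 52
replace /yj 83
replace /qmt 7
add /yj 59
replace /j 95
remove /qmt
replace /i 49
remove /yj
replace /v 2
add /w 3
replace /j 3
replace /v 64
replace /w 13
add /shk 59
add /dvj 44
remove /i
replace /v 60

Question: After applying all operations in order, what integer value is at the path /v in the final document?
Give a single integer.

After op 1 (replace /yj 1): {"i":35,"j":69,"v":23,"yj":1}
After op 2 (add /qmt 82): {"i":35,"j":69,"qmt":82,"v":23,"yj":1}
After op 3 (add /v 88): {"i":35,"j":69,"qmt":82,"v":88,"yj":1}
After op 4 (add /yj 52): {"i":35,"j":69,"qmt":82,"v":88,"yj":52}
After op 5 (replace /yj 83): {"i":35,"j":69,"qmt":82,"v":88,"yj":83}
After op 6 (replace /qmt 7): {"i":35,"j":69,"qmt":7,"v":88,"yj":83}
After op 7 (add /yj 59): {"i":35,"j":69,"qmt":7,"v":88,"yj":59}
After op 8 (replace /j 95): {"i":35,"j":95,"qmt":7,"v":88,"yj":59}
After op 9 (remove /qmt): {"i":35,"j":95,"v":88,"yj":59}
After op 10 (replace /i 49): {"i":49,"j":95,"v":88,"yj":59}
After op 11 (remove /yj): {"i":49,"j":95,"v":88}
After op 12 (replace /v 2): {"i":49,"j":95,"v":2}
After op 13 (add /w 3): {"i":49,"j":95,"v":2,"w":3}
After op 14 (replace /j 3): {"i":49,"j":3,"v":2,"w":3}
After op 15 (replace /v 64): {"i":49,"j":3,"v":64,"w":3}
After op 16 (replace /w 13): {"i":49,"j":3,"v":64,"w":13}
After op 17 (add /shk 59): {"i":49,"j":3,"shk":59,"v":64,"w":13}
After op 18 (add /dvj 44): {"dvj":44,"i":49,"j":3,"shk":59,"v":64,"w":13}
After op 19 (remove /i): {"dvj":44,"j":3,"shk":59,"v":64,"w":13}
After op 20 (replace /v 60): {"dvj":44,"j":3,"shk":59,"v":60,"w":13}
Value at /v: 60

Answer: 60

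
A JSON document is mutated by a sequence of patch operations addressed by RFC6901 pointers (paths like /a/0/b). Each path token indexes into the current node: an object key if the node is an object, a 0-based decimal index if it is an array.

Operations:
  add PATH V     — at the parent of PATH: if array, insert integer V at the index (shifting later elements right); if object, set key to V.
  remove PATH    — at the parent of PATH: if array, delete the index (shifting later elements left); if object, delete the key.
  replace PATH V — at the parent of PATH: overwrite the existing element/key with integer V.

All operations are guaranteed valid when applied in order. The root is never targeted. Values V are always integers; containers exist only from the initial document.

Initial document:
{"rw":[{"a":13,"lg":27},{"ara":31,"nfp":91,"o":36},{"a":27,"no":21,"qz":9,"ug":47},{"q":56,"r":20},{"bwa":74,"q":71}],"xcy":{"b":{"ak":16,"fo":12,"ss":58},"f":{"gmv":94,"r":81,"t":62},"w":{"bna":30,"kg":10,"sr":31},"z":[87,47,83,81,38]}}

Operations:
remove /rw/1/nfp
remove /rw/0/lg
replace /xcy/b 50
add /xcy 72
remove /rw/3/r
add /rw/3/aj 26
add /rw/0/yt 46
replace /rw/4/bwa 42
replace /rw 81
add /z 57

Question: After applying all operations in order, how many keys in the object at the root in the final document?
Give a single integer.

After op 1 (remove /rw/1/nfp): {"rw":[{"a":13,"lg":27},{"ara":31,"o":36},{"a":27,"no":21,"qz":9,"ug":47},{"q":56,"r":20},{"bwa":74,"q":71}],"xcy":{"b":{"ak":16,"fo":12,"ss":58},"f":{"gmv":94,"r":81,"t":62},"w":{"bna":30,"kg":10,"sr":31},"z":[87,47,83,81,38]}}
After op 2 (remove /rw/0/lg): {"rw":[{"a":13},{"ara":31,"o":36},{"a":27,"no":21,"qz":9,"ug":47},{"q":56,"r":20},{"bwa":74,"q":71}],"xcy":{"b":{"ak":16,"fo":12,"ss":58},"f":{"gmv":94,"r":81,"t":62},"w":{"bna":30,"kg":10,"sr":31},"z":[87,47,83,81,38]}}
After op 3 (replace /xcy/b 50): {"rw":[{"a":13},{"ara":31,"o":36},{"a":27,"no":21,"qz":9,"ug":47},{"q":56,"r":20},{"bwa":74,"q":71}],"xcy":{"b":50,"f":{"gmv":94,"r":81,"t":62},"w":{"bna":30,"kg":10,"sr":31},"z":[87,47,83,81,38]}}
After op 4 (add /xcy 72): {"rw":[{"a":13},{"ara":31,"o":36},{"a":27,"no":21,"qz":9,"ug":47},{"q":56,"r":20},{"bwa":74,"q":71}],"xcy":72}
After op 5 (remove /rw/3/r): {"rw":[{"a":13},{"ara":31,"o":36},{"a":27,"no":21,"qz":9,"ug":47},{"q":56},{"bwa":74,"q":71}],"xcy":72}
After op 6 (add /rw/3/aj 26): {"rw":[{"a":13},{"ara":31,"o":36},{"a":27,"no":21,"qz":9,"ug":47},{"aj":26,"q":56},{"bwa":74,"q":71}],"xcy":72}
After op 7 (add /rw/0/yt 46): {"rw":[{"a":13,"yt":46},{"ara":31,"o":36},{"a":27,"no":21,"qz":9,"ug":47},{"aj":26,"q":56},{"bwa":74,"q":71}],"xcy":72}
After op 8 (replace /rw/4/bwa 42): {"rw":[{"a":13,"yt":46},{"ara":31,"o":36},{"a":27,"no":21,"qz":9,"ug":47},{"aj":26,"q":56},{"bwa":42,"q":71}],"xcy":72}
After op 9 (replace /rw 81): {"rw":81,"xcy":72}
After op 10 (add /z 57): {"rw":81,"xcy":72,"z":57}
Size at the root: 3

Answer: 3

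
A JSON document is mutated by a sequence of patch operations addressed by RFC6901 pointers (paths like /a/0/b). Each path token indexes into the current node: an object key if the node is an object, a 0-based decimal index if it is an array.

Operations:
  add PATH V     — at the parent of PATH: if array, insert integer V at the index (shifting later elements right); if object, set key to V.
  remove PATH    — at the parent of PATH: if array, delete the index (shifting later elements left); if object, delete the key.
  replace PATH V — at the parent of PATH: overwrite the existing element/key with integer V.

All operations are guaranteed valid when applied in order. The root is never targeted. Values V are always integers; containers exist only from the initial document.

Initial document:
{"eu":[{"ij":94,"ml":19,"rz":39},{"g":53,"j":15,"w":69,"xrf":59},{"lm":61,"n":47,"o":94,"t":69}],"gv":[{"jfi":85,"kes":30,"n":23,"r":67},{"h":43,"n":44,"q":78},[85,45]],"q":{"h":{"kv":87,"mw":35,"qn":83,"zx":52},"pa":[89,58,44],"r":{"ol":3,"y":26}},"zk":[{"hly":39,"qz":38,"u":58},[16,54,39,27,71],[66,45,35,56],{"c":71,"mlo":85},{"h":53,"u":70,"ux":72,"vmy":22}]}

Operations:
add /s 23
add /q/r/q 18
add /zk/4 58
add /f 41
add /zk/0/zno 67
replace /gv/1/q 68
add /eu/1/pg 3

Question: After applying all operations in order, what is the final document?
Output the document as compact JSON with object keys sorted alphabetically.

After op 1 (add /s 23): {"eu":[{"ij":94,"ml":19,"rz":39},{"g":53,"j":15,"w":69,"xrf":59},{"lm":61,"n":47,"o":94,"t":69}],"gv":[{"jfi":85,"kes":30,"n":23,"r":67},{"h":43,"n":44,"q":78},[85,45]],"q":{"h":{"kv":87,"mw":35,"qn":83,"zx":52},"pa":[89,58,44],"r":{"ol":3,"y":26}},"s":23,"zk":[{"hly":39,"qz":38,"u":58},[16,54,39,27,71],[66,45,35,56],{"c":71,"mlo":85},{"h":53,"u":70,"ux":72,"vmy":22}]}
After op 2 (add /q/r/q 18): {"eu":[{"ij":94,"ml":19,"rz":39},{"g":53,"j":15,"w":69,"xrf":59},{"lm":61,"n":47,"o":94,"t":69}],"gv":[{"jfi":85,"kes":30,"n":23,"r":67},{"h":43,"n":44,"q":78},[85,45]],"q":{"h":{"kv":87,"mw":35,"qn":83,"zx":52},"pa":[89,58,44],"r":{"ol":3,"q":18,"y":26}},"s":23,"zk":[{"hly":39,"qz":38,"u":58},[16,54,39,27,71],[66,45,35,56],{"c":71,"mlo":85},{"h":53,"u":70,"ux":72,"vmy":22}]}
After op 3 (add /zk/4 58): {"eu":[{"ij":94,"ml":19,"rz":39},{"g":53,"j":15,"w":69,"xrf":59},{"lm":61,"n":47,"o":94,"t":69}],"gv":[{"jfi":85,"kes":30,"n":23,"r":67},{"h":43,"n":44,"q":78},[85,45]],"q":{"h":{"kv":87,"mw":35,"qn":83,"zx":52},"pa":[89,58,44],"r":{"ol":3,"q":18,"y":26}},"s":23,"zk":[{"hly":39,"qz":38,"u":58},[16,54,39,27,71],[66,45,35,56],{"c":71,"mlo":85},58,{"h":53,"u":70,"ux":72,"vmy":22}]}
After op 4 (add /f 41): {"eu":[{"ij":94,"ml":19,"rz":39},{"g":53,"j":15,"w":69,"xrf":59},{"lm":61,"n":47,"o":94,"t":69}],"f":41,"gv":[{"jfi":85,"kes":30,"n":23,"r":67},{"h":43,"n":44,"q":78},[85,45]],"q":{"h":{"kv":87,"mw":35,"qn":83,"zx":52},"pa":[89,58,44],"r":{"ol":3,"q":18,"y":26}},"s":23,"zk":[{"hly":39,"qz":38,"u":58},[16,54,39,27,71],[66,45,35,56],{"c":71,"mlo":85},58,{"h":53,"u":70,"ux":72,"vmy":22}]}
After op 5 (add /zk/0/zno 67): {"eu":[{"ij":94,"ml":19,"rz":39},{"g":53,"j":15,"w":69,"xrf":59},{"lm":61,"n":47,"o":94,"t":69}],"f":41,"gv":[{"jfi":85,"kes":30,"n":23,"r":67},{"h":43,"n":44,"q":78},[85,45]],"q":{"h":{"kv":87,"mw":35,"qn":83,"zx":52},"pa":[89,58,44],"r":{"ol":3,"q":18,"y":26}},"s":23,"zk":[{"hly":39,"qz":38,"u":58,"zno":67},[16,54,39,27,71],[66,45,35,56],{"c":71,"mlo":85},58,{"h":53,"u":70,"ux":72,"vmy":22}]}
After op 6 (replace /gv/1/q 68): {"eu":[{"ij":94,"ml":19,"rz":39},{"g":53,"j":15,"w":69,"xrf":59},{"lm":61,"n":47,"o":94,"t":69}],"f":41,"gv":[{"jfi":85,"kes":30,"n":23,"r":67},{"h":43,"n":44,"q":68},[85,45]],"q":{"h":{"kv":87,"mw":35,"qn":83,"zx":52},"pa":[89,58,44],"r":{"ol":3,"q":18,"y":26}},"s":23,"zk":[{"hly":39,"qz":38,"u":58,"zno":67},[16,54,39,27,71],[66,45,35,56],{"c":71,"mlo":85},58,{"h":53,"u":70,"ux":72,"vmy":22}]}
After op 7 (add /eu/1/pg 3): {"eu":[{"ij":94,"ml":19,"rz":39},{"g":53,"j":15,"pg":3,"w":69,"xrf":59},{"lm":61,"n":47,"o":94,"t":69}],"f":41,"gv":[{"jfi":85,"kes":30,"n":23,"r":67},{"h":43,"n":44,"q":68},[85,45]],"q":{"h":{"kv":87,"mw":35,"qn":83,"zx":52},"pa":[89,58,44],"r":{"ol":3,"q":18,"y":26}},"s":23,"zk":[{"hly":39,"qz":38,"u":58,"zno":67},[16,54,39,27,71],[66,45,35,56],{"c":71,"mlo":85},58,{"h":53,"u":70,"ux":72,"vmy":22}]}

Answer: {"eu":[{"ij":94,"ml":19,"rz":39},{"g":53,"j":15,"pg":3,"w":69,"xrf":59},{"lm":61,"n":47,"o":94,"t":69}],"f":41,"gv":[{"jfi":85,"kes":30,"n":23,"r":67},{"h":43,"n":44,"q":68},[85,45]],"q":{"h":{"kv":87,"mw":35,"qn":83,"zx":52},"pa":[89,58,44],"r":{"ol":3,"q":18,"y":26}},"s":23,"zk":[{"hly":39,"qz":38,"u":58,"zno":67},[16,54,39,27,71],[66,45,35,56],{"c":71,"mlo":85},58,{"h":53,"u":70,"ux":72,"vmy":22}]}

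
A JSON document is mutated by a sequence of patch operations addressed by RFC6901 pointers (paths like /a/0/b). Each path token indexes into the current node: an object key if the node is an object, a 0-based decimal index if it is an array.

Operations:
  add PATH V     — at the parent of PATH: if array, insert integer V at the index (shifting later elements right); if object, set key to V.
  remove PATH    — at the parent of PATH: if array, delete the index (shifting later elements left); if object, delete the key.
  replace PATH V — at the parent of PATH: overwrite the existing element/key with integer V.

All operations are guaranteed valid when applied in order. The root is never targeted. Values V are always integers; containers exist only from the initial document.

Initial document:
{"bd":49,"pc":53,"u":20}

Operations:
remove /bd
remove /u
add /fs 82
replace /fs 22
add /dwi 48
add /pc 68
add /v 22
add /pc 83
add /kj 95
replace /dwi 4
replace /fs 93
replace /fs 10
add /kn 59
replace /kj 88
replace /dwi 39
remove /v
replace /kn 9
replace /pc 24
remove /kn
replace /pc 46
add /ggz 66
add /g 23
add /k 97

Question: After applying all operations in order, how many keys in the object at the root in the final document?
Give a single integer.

Answer: 7

Derivation:
After op 1 (remove /bd): {"pc":53,"u":20}
After op 2 (remove /u): {"pc":53}
After op 3 (add /fs 82): {"fs":82,"pc":53}
After op 4 (replace /fs 22): {"fs":22,"pc":53}
After op 5 (add /dwi 48): {"dwi":48,"fs":22,"pc":53}
After op 6 (add /pc 68): {"dwi":48,"fs":22,"pc":68}
After op 7 (add /v 22): {"dwi":48,"fs":22,"pc":68,"v":22}
After op 8 (add /pc 83): {"dwi":48,"fs":22,"pc":83,"v":22}
After op 9 (add /kj 95): {"dwi":48,"fs":22,"kj":95,"pc":83,"v":22}
After op 10 (replace /dwi 4): {"dwi":4,"fs":22,"kj":95,"pc":83,"v":22}
After op 11 (replace /fs 93): {"dwi":4,"fs":93,"kj":95,"pc":83,"v":22}
After op 12 (replace /fs 10): {"dwi":4,"fs":10,"kj":95,"pc":83,"v":22}
After op 13 (add /kn 59): {"dwi":4,"fs":10,"kj":95,"kn":59,"pc":83,"v":22}
After op 14 (replace /kj 88): {"dwi":4,"fs":10,"kj":88,"kn":59,"pc":83,"v":22}
After op 15 (replace /dwi 39): {"dwi":39,"fs":10,"kj":88,"kn":59,"pc":83,"v":22}
After op 16 (remove /v): {"dwi":39,"fs":10,"kj":88,"kn":59,"pc":83}
After op 17 (replace /kn 9): {"dwi":39,"fs":10,"kj":88,"kn":9,"pc":83}
After op 18 (replace /pc 24): {"dwi":39,"fs":10,"kj":88,"kn":9,"pc":24}
After op 19 (remove /kn): {"dwi":39,"fs":10,"kj":88,"pc":24}
After op 20 (replace /pc 46): {"dwi":39,"fs":10,"kj":88,"pc":46}
After op 21 (add /ggz 66): {"dwi":39,"fs":10,"ggz":66,"kj":88,"pc":46}
After op 22 (add /g 23): {"dwi":39,"fs":10,"g":23,"ggz":66,"kj":88,"pc":46}
After op 23 (add /k 97): {"dwi":39,"fs":10,"g":23,"ggz":66,"k":97,"kj":88,"pc":46}
Size at the root: 7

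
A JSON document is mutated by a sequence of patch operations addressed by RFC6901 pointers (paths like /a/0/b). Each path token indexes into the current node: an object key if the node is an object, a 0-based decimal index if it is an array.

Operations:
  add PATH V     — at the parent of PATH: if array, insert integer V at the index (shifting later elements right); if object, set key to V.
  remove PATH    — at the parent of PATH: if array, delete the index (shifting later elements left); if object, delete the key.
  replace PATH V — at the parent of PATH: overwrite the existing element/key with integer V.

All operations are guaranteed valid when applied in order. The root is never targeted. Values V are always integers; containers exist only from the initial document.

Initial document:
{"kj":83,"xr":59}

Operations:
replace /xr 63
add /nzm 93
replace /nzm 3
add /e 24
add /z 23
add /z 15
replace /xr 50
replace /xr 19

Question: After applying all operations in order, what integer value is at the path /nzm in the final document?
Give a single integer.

After op 1 (replace /xr 63): {"kj":83,"xr":63}
After op 2 (add /nzm 93): {"kj":83,"nzm":93,"xr":63}
After op 3 (replace /nzm 3): {"kj":83,"nzm":3,"xr":63}
After op 4 (add /e 24): {"e":24,"kj":83,"nzm":3,"xr":63}
After op 5 (add /z 23): {"e":24,"kj":83,"nzm":3,"xr":63,"z":23}
After op 6 (add /z 15): {"e":24,"kj":83,"nzm":3,"xr":63,"z":15}
After op 7 (replace /xr 50): {"e":24,"kj":83,"nzm":3,"xr":50,"z":15}
After op 8 (replace /xr 19): {"e":24,"kj":83,"nzm":3,"xr":19,"z":15}
Value at /nzm: 3

Answer: 3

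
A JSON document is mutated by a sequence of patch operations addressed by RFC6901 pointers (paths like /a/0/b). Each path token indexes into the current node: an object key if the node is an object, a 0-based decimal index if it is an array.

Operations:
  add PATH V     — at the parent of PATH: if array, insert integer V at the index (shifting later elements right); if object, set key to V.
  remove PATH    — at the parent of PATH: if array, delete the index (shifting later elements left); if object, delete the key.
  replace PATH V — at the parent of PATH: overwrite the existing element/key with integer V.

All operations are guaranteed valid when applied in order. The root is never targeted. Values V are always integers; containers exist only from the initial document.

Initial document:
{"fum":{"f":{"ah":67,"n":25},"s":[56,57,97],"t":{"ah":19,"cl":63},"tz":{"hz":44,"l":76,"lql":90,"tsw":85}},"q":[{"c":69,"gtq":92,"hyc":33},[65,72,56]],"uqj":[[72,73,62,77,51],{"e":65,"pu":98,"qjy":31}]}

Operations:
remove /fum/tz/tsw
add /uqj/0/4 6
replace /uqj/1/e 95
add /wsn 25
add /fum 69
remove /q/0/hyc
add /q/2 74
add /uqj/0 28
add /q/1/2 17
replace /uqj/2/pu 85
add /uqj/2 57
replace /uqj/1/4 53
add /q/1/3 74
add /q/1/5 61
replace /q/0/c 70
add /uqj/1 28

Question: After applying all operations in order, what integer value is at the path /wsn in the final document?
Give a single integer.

After op 1 (remove /fum/tz/tsw): {"fum":{"f":{"ah":67,"n":25},"s":[56,57,97],"t":{"ah":19,"cl":63},"tz":{"hz":44,"l":76,"lql":90}},"q":[{"c":69,"gtq":92,"hyc":33},[65,72,56]],"uqj":[[72,73,62,77,51],{"e":65,"pu":98,"qjy":31}]}
After op 2 (add /uqj/0/4 6): {"fum":{"f":{"ah":67,"n":25},"s":[56,57,97],"t":{"ah":19,"cl":63},"tz":{"hz":44,"l":76,"lql":90}},"q":[{"c":69,"gtq":92,"hyc":33},[65,72,56]],"uqj":[[72,73,62,77,6,51],{"e":65,"pu":98,"qjy":31}]}
After op 3 (replace /uqj/1/e 95): {"fum":{"f":{"ah":67,"n":25},"s":[56,57,97],"t":{"ah":19,"cl":63},"tz":{"hz":44,"l":76,"lql":90}},"q":[{"c":69,"gtq":92,"hyc":33},[65,72,56]],"uqj":[[72,73,62,77,6,51],{"e":95,"pu":98,"qjy":31}]}
After op 4 (add /wsn 25): {"fum":{"f":{"ah":67,"n":25},"s":[56,57,97],"t":{"ah":19,"cl":63},"tz":{"hz":44,"l":76,"lql":90}},"q":[{"c":69,"gtq":92,"hyc":33},[65,72,56]],"uqj":[[72,73,62,77,6,51],{"e":95,"pu":98,"qjy":31}],"wsn":25}
After op 5 (add /fum 69): {"fum":69,"q":[{"c":69,"gtq":92,"hyc":33},[65,72,56]],"uqj":[[72,73,62,77,6,51],{"e":95,"pu":98,"qjy":31}],"wsn":25}
After op 6 (remove /q/0/hyc): {"fum":69,"q":[{"c":69,"gtq":92},[65,72,56]],"uqj":[[72,73,62,77,6,51],{"e":95,"pu":98,"qjy":31}],"wsn":25}
After op 7 (add /q/2 74): {"fum":69,"q":[{"c":69,"gtq":92},[65,72,56],74],"uqj":[[72,73,62,77,6,51],{"e":95,"pu":98,"qjy":31}],"wsn":25}
After op 8 (add /uqj/0 28): {"fum":69,"q":[{"c":69,"gtq":92},[65,72,56],74],"uqj":[28,[72,73,62,77,6,51],{"e":95,"pu":98,"qjy":31}],"wsn":25}
After op 9 (add /q/1/2 17): {"fum":69,"q":[{"c":69,"gtq":92},[65,72,17,56],74],"uqj":[28,[72,73,62,77,6,51],{"e":95,"pu":98,"qjy":31}],"wsn":25}
After op 10 (replace /uqj/2/pu 85): {"fum":69,"q":[{"c":69,"gtq":92},[65,72,17,56],74],"uqj":[28,[72,73,62,77,6,51],{"e":95,"pu":85,"qjy":31}],"wsn":25}
After op 11 (add /uqj/2 57): {"fum":69,"q":[{"c":69,"gtq":92},[65,72,17,56],74],"uqj":[28,[72,73,62,77,6,51],57,{"e":95,"pu":85,"qjy":31}],"wsn":25}
After op 12 (replace /uqj/1/4 53): {"fum":69,"q":[{"c":69,"gtq":92},[65,72,17,56],74],"uqj":[28,[72,73,62,77,53,51],57,{"e":95,"pu":85,"qjy":31}],"wsn":25}
After op 13 (add /q/1/3 74): {"fum":69,"q":[{"c":69,"gtq":92},[65,72,17,74,56],74],"uqj":[28,[72,73,62,77,53,51],57,{"e":95,"pu":85,"qjy":31}],"wsn":25}
After op 14 (add /q/1/5 61): {"fum":69,"q":[{"c":69,"gtq":92},[65,72,17,74,56,61],74],"uqj":[28,[72,73,62,77,53,51],57,{"e":95,"pu":85,"qjy":31}],"wsn":25}
After op 15 (replace /q/0/c 70): {"fum":69,"q":[{"c":70,"gtq":92},[65,72,17,74,56,61],74],"uqj":[28,[72,73,62,77,53,51],57,{"e":95,"pu":85,"qjy":31}],"wsn":25}
After op 16 (add /uqj/1 28): {"fum":69,"q":[{"c":70,"gtq":92},[65,72,17,74,56,61],74],"uqj":[28,28,[72,73,62,77,53,51],57,{"e":95,"pu":85,"qjy":31}],"wsn":25}
Value at /wsn: 25

Answer: 25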